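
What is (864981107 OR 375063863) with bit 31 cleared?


Step 1: 864981107 | 375063863 = 937399671
Step 2: 937399671 & ~(1 << 31) = 937399671

937399671


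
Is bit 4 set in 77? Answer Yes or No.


0b1001101, bit 4 = 0. No

No


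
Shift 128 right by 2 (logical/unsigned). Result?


0b10000000 >> 2 = 0b100000 = 32

32


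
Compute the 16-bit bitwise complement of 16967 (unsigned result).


~0b100001001000111 = 0b1011110110111000 = 48568 (16-bit unsigned)

48568


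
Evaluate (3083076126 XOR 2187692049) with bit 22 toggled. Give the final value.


Step 1: 3083076126 ^ 2187692049 = 899779087
Step 2: 899779087 ^ (1 << 22) = 899779087 ^ 4194304 = 903973391

903973391


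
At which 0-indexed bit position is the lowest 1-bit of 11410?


0b10110010010010. Lowest set bit at position 1

1


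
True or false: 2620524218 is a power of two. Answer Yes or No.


0b10011100001100100000011010111010. Multiple bits set => No

No


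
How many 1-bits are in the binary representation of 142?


0b10001110 has 4 set bits

4


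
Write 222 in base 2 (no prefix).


222 = 11011110 in binary

11011110


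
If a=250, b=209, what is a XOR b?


250 ^ 209 = 43

43


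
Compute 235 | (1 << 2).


235 | (1 << 2) = 235 | 4 = 239

239


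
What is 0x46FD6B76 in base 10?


46FD6B76 hex = 1191013238 decimal

1191013238


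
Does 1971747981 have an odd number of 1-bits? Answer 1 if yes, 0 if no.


0b1110101100001100111110010001101 has 17 ones => parity 1

1


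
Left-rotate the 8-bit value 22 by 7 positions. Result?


Rotate 0b10110 left by 7 (8-bit) = 0b1011 = 11

11


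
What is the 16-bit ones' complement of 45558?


45558 ^ 65535 = 19977

19977


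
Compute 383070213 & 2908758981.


0b10110110101010011000000000101 & 0b10101101011000000010001111000101 = 0b100010000000010000000000101 = 71311365

71311365


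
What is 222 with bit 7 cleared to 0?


222 & ~(1 << 7) = 94

94


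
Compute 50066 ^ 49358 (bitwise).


0b1100001110010010 ^ 0b1100000011001110 = 0b1101011100 = 860

860


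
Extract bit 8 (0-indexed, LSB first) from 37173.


0b1001000100110101, position 8 = 1

1


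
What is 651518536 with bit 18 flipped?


651518536 ^ (1 << 18) = 651518536 ^ 262144 = 651256392

651256392


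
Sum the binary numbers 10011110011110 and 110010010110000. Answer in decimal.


10011110011110 + 110010010110000 = 1000110001001110 = 35918

35918


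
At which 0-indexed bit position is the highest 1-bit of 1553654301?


0b1011100100110101110001000011101. Highest set bit at position 30

30


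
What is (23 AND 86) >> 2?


Step 1: 23 & 86 = 22
Step 2: 22 >> 2 = 5

5


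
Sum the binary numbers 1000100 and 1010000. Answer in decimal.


1000100 + 1010000 = 10010100 = 148

148


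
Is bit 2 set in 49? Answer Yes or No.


0b110001, bit 2 = 0. No

No


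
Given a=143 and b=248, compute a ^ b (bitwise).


143 ^ 248 = 119

119


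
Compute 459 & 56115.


0b111001011 & 0b1101101100110011 = 0b100000011 = 259

259


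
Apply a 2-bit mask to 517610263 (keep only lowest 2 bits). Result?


517610263 & 3 = 3

3


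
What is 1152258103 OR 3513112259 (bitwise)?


0b1000100101011100001000000110111 | 0b11010001011001011101011011000011 = 0b11010101111011111101011011110111 = 3589265143

3589265143


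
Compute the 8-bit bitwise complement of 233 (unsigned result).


~0b11101001 = 0b10110 = 22 (8-bit unsigned)

22


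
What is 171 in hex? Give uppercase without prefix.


171 = AB hex

AB


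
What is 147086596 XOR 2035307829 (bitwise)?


0b1000110001000101110100000100 ^ 0b1111001010100000101010100110101 = 0b1110001100101000000100000110001 = 1905526833

1905526833


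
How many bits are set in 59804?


0b1110100110011100 has 9 set bits

9


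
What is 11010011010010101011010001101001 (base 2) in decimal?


11010011010010101011010001101001 in decimal = 3544888425

3544888425


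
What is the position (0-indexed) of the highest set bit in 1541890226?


0b1011011111001110110000010110010. Highest set bit at position 30

30


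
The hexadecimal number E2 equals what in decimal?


E2 hex = 226 decimal

226


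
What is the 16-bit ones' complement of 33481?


33481 ^ 65535 = 32054

32054


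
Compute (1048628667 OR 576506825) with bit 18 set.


Step 1: 1048628667 | 576506825 = 1054658555
Step 2: 1054658555 | (1 << 18) = 1054658555 | 262144 = 1054658555

1054658555


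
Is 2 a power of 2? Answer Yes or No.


0b10. Only one bit set => Yes

Yes


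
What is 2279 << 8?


0b100011100111 << 8 = 0b10001110011100000000 = 583424

583424


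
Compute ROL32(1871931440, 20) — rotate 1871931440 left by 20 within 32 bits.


Rotate 0b1101111100100110110100000110000 left by 20 (32-bit) = 0b10000011000001101111100100110110 = 2198272310

2198272310


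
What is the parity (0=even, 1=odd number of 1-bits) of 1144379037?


0b1000100001101011101011010011101 has 16 ones => parity 0

0


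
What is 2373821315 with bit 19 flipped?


2373821315 ^ (1 << 19) = 2373821315 ^ 524288 = 2373297027

2373297027


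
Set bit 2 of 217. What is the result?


217 | (1 << 2) = 217 | 4 = 221

221


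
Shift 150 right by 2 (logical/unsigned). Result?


0b10010110 >> 2 = 0b100101 = 37

37


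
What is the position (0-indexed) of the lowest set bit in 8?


0b1000. Lowest set bit at position 3

3


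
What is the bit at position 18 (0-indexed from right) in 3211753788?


0b10111111011011110111100100111100, position 18 = 1

1


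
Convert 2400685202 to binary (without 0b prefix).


2400685202 = 10001111000101111000110010010010 in binary

10001111000101111000110010010010


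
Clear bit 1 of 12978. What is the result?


12978 & ~(1 << 1) = 12976

12976


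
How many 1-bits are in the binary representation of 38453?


0b1001011000110101 has 8 set bits

8


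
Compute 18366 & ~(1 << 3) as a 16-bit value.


18366 & ~(1 << 3) = 18358

18358


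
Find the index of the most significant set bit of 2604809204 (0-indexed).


0b10011011010000100011101111110100. Highest set bit at position 31

31


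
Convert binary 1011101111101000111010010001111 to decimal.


1011101111101000111010010001111 in decimal = 1576301711

1576301711


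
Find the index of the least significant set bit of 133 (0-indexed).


0b10000101. Lowest set bit at position 0

0


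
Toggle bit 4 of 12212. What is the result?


12212 ^ (1 << 4) = 12212 ^ 16 = 12196

12196


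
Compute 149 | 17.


0b10010101 | 0b10001 = 0b10010101 = 149

149


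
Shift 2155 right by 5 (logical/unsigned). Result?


0b100001101011 >> 5 = 0b1000011 = 67

67


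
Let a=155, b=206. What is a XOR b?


155 ^ 206 = 85

85


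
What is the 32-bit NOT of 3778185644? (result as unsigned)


~0b11100001001100101000100110101100 = 0b11110110011010111011001010011 = 516781651 (32-bit unsigned)

516781651


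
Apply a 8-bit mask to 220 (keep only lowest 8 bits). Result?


220 & 255 = 220

220


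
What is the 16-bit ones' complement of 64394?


64394 ^ 65535 = 1141

1141


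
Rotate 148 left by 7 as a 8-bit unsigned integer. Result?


Rotate 0b10010100 left by 7 (8-bit) = 0b1001010 = 74

74


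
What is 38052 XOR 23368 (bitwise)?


0b1001010010100100 ^ 0b101101101001000 = 0b1100111111101100 = 53228

53228


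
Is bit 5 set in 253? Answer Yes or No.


0b11111101, bit 5 = 1. Yes

Yes


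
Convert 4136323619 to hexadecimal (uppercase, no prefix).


4136323619 = F68B4A23 hex

F68B4A23


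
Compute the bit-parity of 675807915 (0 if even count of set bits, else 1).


0b101000010010000000001010101011 has 10 ones => parity 0

0


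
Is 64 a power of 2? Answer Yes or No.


0b1000000. Only one bit set => Yes

Yes


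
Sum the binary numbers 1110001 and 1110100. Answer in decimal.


1110001 + 1110100 = 11100101 = 229

229


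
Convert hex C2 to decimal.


C2 hex = 194 decimal

194


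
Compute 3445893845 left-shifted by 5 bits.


0b11001101011001000010101011010101 << 5 = 0b1100110101100100001010101101010100000 = 110268603040

110268603040


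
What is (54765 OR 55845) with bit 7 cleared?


Step 1: 54765 | 55845 = 57325
Step 2: 57325 & ~(1 << 7) = 57197

57197


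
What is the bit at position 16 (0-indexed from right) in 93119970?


0b101100011001110010111100010, position 16 = 0

0


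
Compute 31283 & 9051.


0b111101000110011 & 0b10001101011011 = 0b10001000010011 = 8723

8723


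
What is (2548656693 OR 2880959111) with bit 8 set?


Step 1: 2548656693 | 2880959111 = 3221224119
Step 2: 3221224119 | (1 << 8) = 3221224119 | 256 = 3221224375

3221224375


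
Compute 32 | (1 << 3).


32 | (1 << 3) = 32 | 8 = 40

40


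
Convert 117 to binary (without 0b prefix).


117 = 1110101 in binary

1110101


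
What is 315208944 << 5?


0b10010110010011011010011110000 << 5 = 0b1001011001001101101001111000000000 = 10086686208

10086686208


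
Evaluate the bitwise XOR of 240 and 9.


0b11110000 ^ 0b1001 = 0b11111001 = 249

249


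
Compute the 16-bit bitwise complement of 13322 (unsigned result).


~0b11010000001010 = 0b1100101111110101 = 52213 (16-bit unsigned)

52213


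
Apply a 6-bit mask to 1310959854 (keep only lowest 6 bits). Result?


1310959854 & 63 = 46

46


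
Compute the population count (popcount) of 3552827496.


0b11010011110000111101100001101000 has 16 set bits

16


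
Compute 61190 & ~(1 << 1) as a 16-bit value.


61190 & ~(1 << 1) = 61188

61188


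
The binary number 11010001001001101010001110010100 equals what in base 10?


11010001001001101010001110010100 in decimal = 3508970388

3508970388


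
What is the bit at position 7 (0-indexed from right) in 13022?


0b11001011011110, position 7 = 1

1


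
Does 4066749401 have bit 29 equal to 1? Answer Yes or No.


0b11110010011001011010101111011001, bit 29 = 1. Yes

Yes


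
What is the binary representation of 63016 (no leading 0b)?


63016 = 1111011000101000 in binary

1111011000101000


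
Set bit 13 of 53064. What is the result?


53064 | (1 << 13) = 53064 | 8192 = 61256

61256


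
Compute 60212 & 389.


0b1110101100110100 & 0b110000101 = 0b100000100 = 260

260


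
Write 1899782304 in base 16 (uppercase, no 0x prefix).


1899782304 = 713C60A0 hex

713C60A0


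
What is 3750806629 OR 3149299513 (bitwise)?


0b11011111100100001100010001100101 | 0b10111011101101100111111100111001 = 0b11111111101101101111111101111101 = 4290183037

4290183037


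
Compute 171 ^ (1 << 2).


171 ^ (1 << 2) = 171 ^ 4 = 175

175


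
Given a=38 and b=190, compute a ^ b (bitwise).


38 ^ 190 = 152

152


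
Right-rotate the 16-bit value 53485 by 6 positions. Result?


Rotate 0b1101000011101101 right by 6 (16-bit) = 0b1011011101000011 = 46915

46915


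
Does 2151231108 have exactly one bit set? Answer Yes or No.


0b10000000001110010010111010000100. Multiple bits set => No

No


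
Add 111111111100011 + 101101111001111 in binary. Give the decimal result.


111111111100011 + 101101111001111 = 1101101110110010 = 56242

56242


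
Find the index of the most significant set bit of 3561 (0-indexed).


0b110111101001. Highest set bit at position 11

11


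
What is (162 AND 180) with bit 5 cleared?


Step 1: 162 & 180 = 160
Step 2: 160 & ~(1 << 5) = 128

128


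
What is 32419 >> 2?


0b111111010100011 >> 2 = 0b1111110101000 = 8104

8104


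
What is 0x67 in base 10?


67 hex = 103 decimal

103


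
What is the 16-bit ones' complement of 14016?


14016 ^ 65535 = 51519

51519


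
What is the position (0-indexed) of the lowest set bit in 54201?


0b1101001110111001. Lowest set bit at position 0

0


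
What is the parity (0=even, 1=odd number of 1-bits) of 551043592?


0b100000110110000100001000001000 has 8 ones => parity 0

0


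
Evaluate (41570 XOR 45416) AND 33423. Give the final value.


Step 1: 41570 ^ 45416 = 4874
Step 2: 4874 & 33423 = 522

522


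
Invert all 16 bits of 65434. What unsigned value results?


65434 ^ 65535 = 101

101


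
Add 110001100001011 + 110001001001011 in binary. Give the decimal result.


110001100001011 + 110001001001011 = 1100010101010110 = 50518

50518


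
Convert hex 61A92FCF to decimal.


61A92FCF hex = 1638477775 decimal

1638477775


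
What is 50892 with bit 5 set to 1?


50892 | (1 << 5) = 50892 | 32 = 50924

50924


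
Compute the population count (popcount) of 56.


0b111000 has 3 set bits

3


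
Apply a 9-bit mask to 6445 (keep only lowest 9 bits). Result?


6445 & 511 = 301

301


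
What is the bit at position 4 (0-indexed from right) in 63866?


0b1111100101111010, position 4 = 1

1


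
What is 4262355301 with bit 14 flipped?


4262355301 ^ (1 << 14) = 4262355301 ^ 16384 = 4262338917

4262338917


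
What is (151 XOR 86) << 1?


Step 1: 151 ^ 86 = 193
Step 2: 193 << 1 = 386

386


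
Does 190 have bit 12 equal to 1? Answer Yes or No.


0b10111110, bit 12 = 0. No

No


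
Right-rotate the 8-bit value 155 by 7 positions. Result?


Rotate 0b10011011 right by 7 (8-bit) = 0b110111 = 55

55


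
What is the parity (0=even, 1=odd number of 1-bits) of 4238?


0b1000010001110 has 5 ones => parity 1

1


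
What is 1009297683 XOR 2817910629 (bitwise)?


0b111100001010001010100100010011 ^ 0b10100111111101011110011101100101 = 0b10011011110111010100111001110110 = 2614972022

2614972022


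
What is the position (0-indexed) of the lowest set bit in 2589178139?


0b10011010010100111011100100011011. Lowest set bit at position 0

0


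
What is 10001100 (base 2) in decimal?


10001100 in decimal = 140

140


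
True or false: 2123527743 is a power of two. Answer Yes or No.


0b1111110100100100111011000111111. Multiple bits set => No

No


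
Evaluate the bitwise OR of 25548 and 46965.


0b110001111001100 | 0b1011011101110101 = 0b1111011111111101 = 63485

63485


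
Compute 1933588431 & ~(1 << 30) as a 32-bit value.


1933588431 & ~(1 << 30) = 859846607

859846607


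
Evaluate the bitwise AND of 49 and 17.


0b110001 & 0b10001 = 0b10001 = 17

17


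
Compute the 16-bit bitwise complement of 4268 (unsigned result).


~0b1000010101100 = 0b1110111101010011 = 61267 (16-bit unsigned)

61267


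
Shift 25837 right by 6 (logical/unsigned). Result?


0b110010011101101 >> 6 = 0b110010011 = 403

403


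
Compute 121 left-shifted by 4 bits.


0b1111001 << 4 = 0b11110010000 = 1936

1936


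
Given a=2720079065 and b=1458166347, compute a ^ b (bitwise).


2720079065 ^ 1458166347 = 4106798738

4106798738


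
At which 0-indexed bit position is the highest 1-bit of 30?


0b11110. Highest set bit at position 4

4


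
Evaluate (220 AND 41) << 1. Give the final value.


Step 1: 220 & 41 = 8
Step 2: 8 << 1 = 16

16


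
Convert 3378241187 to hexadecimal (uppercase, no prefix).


3378241187 = C95BDEA3 hex

C95BDEA3


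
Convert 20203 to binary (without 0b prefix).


20203 = 100111011101011 in binary

100111011101011


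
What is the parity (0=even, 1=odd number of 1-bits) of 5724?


0b1011001011100 has 7 ones => parity 1

1


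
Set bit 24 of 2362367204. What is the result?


2362367204 | (1 << 24) = 2362367204 | 16777216 = 2379144420

2379144420


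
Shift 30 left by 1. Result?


0b11110 << 1 = 0b111100 = 60

60


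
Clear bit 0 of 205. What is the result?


205 & ~(1 << 0) = 204

204


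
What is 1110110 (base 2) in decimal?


1110110 in decimal = 118

118


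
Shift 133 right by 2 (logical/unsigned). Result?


0b10000101 >> 2 = 0b100001 = 33

33


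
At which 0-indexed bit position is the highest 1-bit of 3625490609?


0b11011000000110001001100010110001. Highest set bit at position 31

31


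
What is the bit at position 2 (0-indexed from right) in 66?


0b1000010, position 2 = 0

0


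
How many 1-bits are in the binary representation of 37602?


0b1001001011100010 has 7 set bits

7


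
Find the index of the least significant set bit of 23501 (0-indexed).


0b101101111001101. Lowest set bit at position 0

0


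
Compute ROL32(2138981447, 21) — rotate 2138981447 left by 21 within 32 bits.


Rotate 0b1111111011111100100010001000111 left by 21 (32-bit) = 0b10001000111011111110111111001000 = 2297425864

2297425864


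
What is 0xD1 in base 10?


D1 hex = 209 decimal

209


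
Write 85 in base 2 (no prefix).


85 = 1010101 in binary

1010101


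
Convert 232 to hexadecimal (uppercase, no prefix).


232 = E8 hex

E8


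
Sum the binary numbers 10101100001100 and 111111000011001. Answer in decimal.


10101100001100 + 111111000011001 = 1010100100100101 = 43301

43301


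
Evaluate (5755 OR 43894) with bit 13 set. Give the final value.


Step 1: 5755 | 43894 = 49023
Step 2: 49023 | (1 << 13) = 49023 | 8192 = 49023

49023


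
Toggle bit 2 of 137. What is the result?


137 ^ (1 << 2) = 137 ^ 4 = 141

141


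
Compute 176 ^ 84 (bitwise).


0b10110000 ^ 0b1010100 = 0b11100100 = 228

228


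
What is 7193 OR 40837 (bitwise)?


0b1110000011001 | 0b1001111110000101 = 0b1001111110011101 = 40861

40861


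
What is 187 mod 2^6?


187 & 63 = 59

59


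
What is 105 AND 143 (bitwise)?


0b1101001 & 0b10001111 = 0b1001 = 9

9


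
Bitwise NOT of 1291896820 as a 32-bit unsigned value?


~0b1001101000000001100011111110100 = 0b10110010111111110011100000001011 = 3003070475 (32-bit unsigned)

3003070475


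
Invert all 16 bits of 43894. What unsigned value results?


43894 ^ 65535 = 21641

21641


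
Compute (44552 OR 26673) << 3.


Step 1: 44552 | 26673 = 60985
Step 2: 60985 << 3 = 487880

487880


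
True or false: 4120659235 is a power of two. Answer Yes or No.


0b11110101100111000100010100100011. Multiple bits set => No

No


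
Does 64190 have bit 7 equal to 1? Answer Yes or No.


0b1111101010111110, bit 7 = 1. Yes

Yes


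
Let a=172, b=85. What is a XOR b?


172 ^ 85 = 249

249


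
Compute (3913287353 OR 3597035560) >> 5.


Step 1: 3913287353 | 3597035560 = 4284903097
Step 2: 4284903097 >> 5 = 133903221

133903221


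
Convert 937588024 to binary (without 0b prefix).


937588024 = 110111111000100111010100111000 in binary

110111111000100111010100111000


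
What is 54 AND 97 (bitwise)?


0b110110 & 0b1100001 = 0b100000 = 32

32


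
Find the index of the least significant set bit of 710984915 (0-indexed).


0b101010011000001100010011010011. Lowest set bit at position 0

0


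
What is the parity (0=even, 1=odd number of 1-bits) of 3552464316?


0b11010011101111100100110110111100 has 20 ones => parity 0

0


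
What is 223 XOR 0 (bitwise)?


0b11011111 ^ 0b0 = 0b11011111 = 223

223


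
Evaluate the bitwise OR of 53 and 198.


0b110101 | 0b11000110 = 0b11110111 = 247

247


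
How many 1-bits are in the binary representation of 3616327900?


0b11010111100011001100100011011100 has 17 set bits

17


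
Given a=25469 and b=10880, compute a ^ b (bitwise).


25469 ^ 10880 = 18941

18941


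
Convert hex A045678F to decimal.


A045678F hex = 2688903055 decimal

2688903055


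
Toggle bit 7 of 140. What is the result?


140 ^ (1 << 7) = 140 ^ 128 = 12

12


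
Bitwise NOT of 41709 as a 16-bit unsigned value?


~0b1010001011101101 = 0b101110100010010 = 23826 (16-bit unsigned)

23826


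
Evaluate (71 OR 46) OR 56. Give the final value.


Step 1: 71 | 46 = 111
Step 2: 111 | 56 = 127

127


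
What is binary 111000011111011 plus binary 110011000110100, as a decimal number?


111000011111011 + 110011000110100 = 1101011100101111 = 55087

55087


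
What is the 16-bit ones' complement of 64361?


64361 ^ 65535 = 1174

1174


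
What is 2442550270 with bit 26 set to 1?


2442550270 | (1 << 26) = 2442550270 | 67108864 = 2509659134

2509659134


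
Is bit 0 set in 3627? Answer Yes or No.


0b111000101011, bit 0 = 1. Yes

Yes


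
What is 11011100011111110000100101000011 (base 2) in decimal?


11011100011111110000100101000011 in decimal = 3699312963

3699312963


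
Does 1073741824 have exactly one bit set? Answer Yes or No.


0b1000000000000000000000000000000. Only one bit set => Yes

Yes


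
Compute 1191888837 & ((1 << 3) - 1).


1191888837 & 7 = 5

5


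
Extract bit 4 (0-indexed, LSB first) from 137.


0b10001001, position 4 = 0

0


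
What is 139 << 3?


0b10001011 << 3 = 0b10001011000 = 1112

1112


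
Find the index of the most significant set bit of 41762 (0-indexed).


0b1010001100100010. Highest set bit at position 15

15


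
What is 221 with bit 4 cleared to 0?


221 & ~(1 << 4) = 205

205


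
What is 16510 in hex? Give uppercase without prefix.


16510 = 407E hex

407E


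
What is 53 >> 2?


0b110101 >> 2 = 0b1101 = 13

13


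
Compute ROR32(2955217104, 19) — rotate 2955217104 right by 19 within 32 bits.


Rotate 0b10110000001001010000100011010000 right by 19 (32-bit) = 0b10100001000110100001011000000100 = 2702841348

2702841348


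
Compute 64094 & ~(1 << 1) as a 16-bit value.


64094 & ~(1 << 1) = 64092

64092


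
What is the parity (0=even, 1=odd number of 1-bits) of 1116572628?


0b1000010100011011000101111010100 has 14 ones => parity 0

0


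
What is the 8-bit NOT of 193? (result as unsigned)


~0b11000001 = 0b111110 = 62 (8-bit unsigned)

62


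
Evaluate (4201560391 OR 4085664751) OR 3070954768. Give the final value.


Step 1: 4201560391 | 4085664751 = 4226743279
Step 2: 4226743279 | 3070954768 = 4293918719

4293918719


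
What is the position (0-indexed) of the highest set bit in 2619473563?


0b10011100001000011111111010011011. Highest set bit at position 31

31


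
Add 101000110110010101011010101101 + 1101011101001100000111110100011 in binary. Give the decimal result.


101000110110010101011010101101 + 1101011101001100000111110100011 = 10010100011111110110011001010000 = 2491377232

2491377232


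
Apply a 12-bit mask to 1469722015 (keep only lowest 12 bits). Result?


1469722015 & 4095 = 3487

3487


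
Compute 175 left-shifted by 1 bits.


0b10101111 << 1 = 0b101011110 = 350

350


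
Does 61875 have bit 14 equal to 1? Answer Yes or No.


0b1111000110110011, bit 14 = 1. Yes

Yes


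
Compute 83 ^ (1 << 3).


83 ^ (1 << 3) = 83 ^ 8 = 91

91


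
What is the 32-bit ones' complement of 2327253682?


2327253682 ^ 4294967295 = 1967713613

1967713613


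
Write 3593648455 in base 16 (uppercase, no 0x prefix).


3593648455 = D632B947 hex

D632B947


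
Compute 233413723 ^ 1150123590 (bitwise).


0b1101111010011001110001011011 ^ 0b1000100100011010111111001000110 = 0b1001001011001001110001000011101 = 1231348253

1231348253


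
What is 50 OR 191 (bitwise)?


0b110010 | 0b10111111 = 0b10111111 = 191

191


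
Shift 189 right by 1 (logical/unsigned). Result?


0b10111101 >> 1 = 0b1011110 = 94

94


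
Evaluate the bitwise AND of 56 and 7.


0b111000 & 0b111 = 0b0 = 0

0


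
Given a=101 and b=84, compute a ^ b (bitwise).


101 ^ 84 = 49

49


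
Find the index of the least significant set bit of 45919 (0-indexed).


0b1011001101011111. Lowest set bit at position 0

0


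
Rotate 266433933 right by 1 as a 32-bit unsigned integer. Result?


Rotate 0b1111111000010111010110001101 right by 1 (32-bit) = 0b10000111111100001011101011000110 = 2280700614

2280700614


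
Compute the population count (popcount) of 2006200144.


0b1110111100101000010111101010000 has 16 set bits

16


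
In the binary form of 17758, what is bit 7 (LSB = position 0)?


0b100010101011110, position 7 = 0

0


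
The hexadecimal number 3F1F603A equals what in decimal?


3F1F603A hex = 1059020858 decimal

1059020858


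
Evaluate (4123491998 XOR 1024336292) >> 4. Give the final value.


Step 1: 4123491998 ^ 1024336292 = 3368640314
Step 2: 3368640314 >> 4 = 210540019

210540019


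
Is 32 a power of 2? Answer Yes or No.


0b100000. Only one bit set => Yes

Yes


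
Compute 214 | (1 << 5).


214 | (1 << 5) = 214 | 32 = 246

246


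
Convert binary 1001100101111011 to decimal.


1001100101111011 in decimal = 39291

39291


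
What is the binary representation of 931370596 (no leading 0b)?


931370596 = 110111100000111001011001100100 in binary

110111100000111001011001100100


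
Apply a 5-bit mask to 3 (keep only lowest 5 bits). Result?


3 & 31 = 3

3


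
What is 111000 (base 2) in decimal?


111000 in decimal = 56

56


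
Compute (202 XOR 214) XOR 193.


Step 1: 202 ^ 214 = 28
Step 2: 28 ^ 193 = 221

221


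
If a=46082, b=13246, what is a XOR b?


46082 ^ 13246 = 34748

34748


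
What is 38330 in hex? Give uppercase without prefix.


38330 = 95BA hex

95BA


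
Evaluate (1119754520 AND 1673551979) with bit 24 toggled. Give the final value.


Step 1: 1119754520 & 1673551979 = 1115684872
Step 2: 1115684872 ^ (1 << 24) = 1115684872 ^ 16777216 = 1132462088

1132462088


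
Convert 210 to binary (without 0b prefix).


210 = 11010010 in binary

11010010


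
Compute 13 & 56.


0b1101 & 0b111000 = 0b1000 = 8

8


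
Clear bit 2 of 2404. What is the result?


2404 & ~(1 << 2) = 2400

2400


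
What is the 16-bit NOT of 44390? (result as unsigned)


~0b1010110101100110 = 0b101001010011001 = 21145 (16-bit unsigned)

21145


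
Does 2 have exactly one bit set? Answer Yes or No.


0b10. Only one bit set => Yes

Yes


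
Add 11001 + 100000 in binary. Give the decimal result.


11001 + 100000 = 111001 = 57

57


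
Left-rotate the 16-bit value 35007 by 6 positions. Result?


Rotate 0b1000100010111111 left by 6 (16-bit) = 0b10111111100010 = 12258

12258


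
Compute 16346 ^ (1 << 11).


16346 ^ (1 << 11) = 16346 ^ 2048 = 14298

14298


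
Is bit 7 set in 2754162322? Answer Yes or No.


0b10100100001010010010111010010010, bit 7 = 1. Yes

Yes


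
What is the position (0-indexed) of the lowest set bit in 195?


0b11000011. Lowest set bit at position 0

0


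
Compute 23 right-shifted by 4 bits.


0b10111 >> 4 = 0b1 = 1

1


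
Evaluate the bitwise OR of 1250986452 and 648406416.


0b1001010100100001000100111010100 | 0b100110101001011110010110010000 = 0b1101110101101011110110111010100 = 1857416660

1857416660


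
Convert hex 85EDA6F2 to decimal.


85EDA6F2 hex = 2246944498 decimal

2246944498


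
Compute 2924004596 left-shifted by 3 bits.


0b10101110010010001100010011110100 << 3 = 0b10101110010010001100010011110100000 = 23392036768

23392036768


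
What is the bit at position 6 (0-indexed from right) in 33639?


0b1000001101100111, position 6 = 1

1


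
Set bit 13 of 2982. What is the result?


2982 | (1 << 13) = 2982 | 8192 = 11174

11174


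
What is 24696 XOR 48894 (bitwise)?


0b110000001111000 ^ 0b1011111011111110 = 0b1101111010000110 = 56966

56966


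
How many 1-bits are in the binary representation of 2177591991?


0b10000001110010110110101010110111 has 17 set bits

17


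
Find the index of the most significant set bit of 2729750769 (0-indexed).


0b10100010101101001011000011110001. Highest set bit at position 31

31


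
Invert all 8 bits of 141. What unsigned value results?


141 ^ 255 = 114

114


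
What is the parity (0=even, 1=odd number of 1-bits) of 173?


0b10101101 has 5 ones => parity 1

1


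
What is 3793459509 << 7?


0b11100010000110111001100100110101 << 7 = 0b111000100001101110011001001101010000000 = 485562817152

485562817152


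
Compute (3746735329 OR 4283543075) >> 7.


Step 1: 3746735329 | 4283543075 = 4283674339
Step 2: 4283674339 >> 7 = 33466205

33466205


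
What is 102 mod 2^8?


102 & 255 = 102

102


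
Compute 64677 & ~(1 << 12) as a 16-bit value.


64677 & ~(1 << 12) = 60581

60581


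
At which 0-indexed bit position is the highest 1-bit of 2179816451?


0b10000001111011010101110000000011. Highest set bit at position 31

31


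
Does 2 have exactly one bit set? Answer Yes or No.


0b10. Only one bit set => Yes

Yes


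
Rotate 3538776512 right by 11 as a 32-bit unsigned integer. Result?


Rotate 0b11010010111011010111000111000000 right by 11 (32-bit) = 0b111000000110100101110110101110 = 941252014

941252014


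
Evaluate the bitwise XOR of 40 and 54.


0b101000 ^ 0b110110 = 0b11110 = 30

30


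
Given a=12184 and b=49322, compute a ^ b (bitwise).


12184 ^ 49322 = 61234

61234


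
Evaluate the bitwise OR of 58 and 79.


0b111010 | 0b1001111 = 0b1111111 = 127

127


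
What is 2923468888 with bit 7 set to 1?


2923468888 | (1 << 7) = 2923468888 | 128 = 2923469016

2923469016


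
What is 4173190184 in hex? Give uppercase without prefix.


4173190184 = F8BDD428 hex

F8BDD428


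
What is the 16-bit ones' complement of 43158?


43158 ^ 65535 = 22377

22377


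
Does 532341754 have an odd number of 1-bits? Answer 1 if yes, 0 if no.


0b11111101110101110001111111010 has 21 ones => parity 1

1


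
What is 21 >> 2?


0b10101 >> 2 = 0b101 = 5

5


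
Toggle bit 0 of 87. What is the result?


87 ^ (1 << 0) = 87 ^ 1 = 86

86


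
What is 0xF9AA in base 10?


F9AA hex = 63914 decimal

63914


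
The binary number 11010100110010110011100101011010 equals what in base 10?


11010100110010110011100101011010 in decimal = 3570088282

3570088282


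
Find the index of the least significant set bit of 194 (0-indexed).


0b11000010. Lowest set bit at position 1

1


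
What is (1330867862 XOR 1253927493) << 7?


Step 1: 1330867862 ^ 1253927493 = 99484883
Step 2: 99484883 << 7 = 12734065024

12734065024


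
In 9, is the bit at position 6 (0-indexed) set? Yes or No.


0b1001, bit 6 = 0. No

No


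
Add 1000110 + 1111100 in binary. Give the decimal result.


1000110 + 1111100 = 11000010 = 194

194


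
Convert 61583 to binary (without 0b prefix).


61583 = 1111000010001111 in binary

1111000010001111


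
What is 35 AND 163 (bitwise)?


0b100011 & 0b10100011 = 0b100011 = 35

35


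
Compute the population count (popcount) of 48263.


0b1011110010000111 has 9 set bits

9


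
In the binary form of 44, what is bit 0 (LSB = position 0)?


0b101100, position 0 = 0

0


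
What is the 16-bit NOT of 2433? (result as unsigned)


~0b100110000001 = 0b1111011001111110 = 63102 (16-bit unsigned)

63102


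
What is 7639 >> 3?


0b1110111010111 >> 3 = 0b1110111010 = 954

954


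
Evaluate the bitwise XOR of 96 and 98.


0b1100000 ^ 0b1100010 = 0b10 = 2

2


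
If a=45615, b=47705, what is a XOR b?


45615 ^ 47705 = 2166

2166


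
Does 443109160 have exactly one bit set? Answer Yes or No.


0b11010011010010100111100101000. Multiple bits set => No

No


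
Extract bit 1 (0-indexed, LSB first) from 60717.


0b1110110100101101, position 1 = 0

0


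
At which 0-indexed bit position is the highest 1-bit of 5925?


0b1011100100101. Highest set bit at position 12

12


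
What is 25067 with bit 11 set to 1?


25067 | (1 << 11) = 25067 | 2048 = 27115

27115


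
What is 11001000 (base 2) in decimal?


11001000 in decimal = 200

200


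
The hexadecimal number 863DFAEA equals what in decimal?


863DFAEA hex = 2252208874 decimal

2252208874


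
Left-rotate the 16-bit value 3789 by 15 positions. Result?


Rotate 0b111011001101 left by 15 (16-bit) = 0b1000011101100110 = 34662

34662


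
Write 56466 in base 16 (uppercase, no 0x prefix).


56466 = DC92 hex

DC92


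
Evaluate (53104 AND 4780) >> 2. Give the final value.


Step 1: 53104 & 4780 = 544
Step 2: 544 >> 2 = 136

136


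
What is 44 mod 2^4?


44 & 15 = 12

12


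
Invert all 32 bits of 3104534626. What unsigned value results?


3104534626 ^ 4294967295 = 1190432669

1190432669


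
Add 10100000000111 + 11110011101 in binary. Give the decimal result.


10100000000111 + 11110011101 = 10111110100100 = 12196

12196


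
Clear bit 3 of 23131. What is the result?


23131 & ~(1 << 3) = 23123

23123


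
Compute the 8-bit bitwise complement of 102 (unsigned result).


~0b1100110 = 0b10011001 = 153 (8-bit unsigned)

153


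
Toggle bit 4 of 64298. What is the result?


64298 ^ (1 << 4) = 64298 ^ 16 = 64314

64314


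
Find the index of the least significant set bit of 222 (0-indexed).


0b11011110. Lowest set bit at position 1

1


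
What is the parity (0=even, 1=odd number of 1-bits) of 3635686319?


0b11011000101101000010101110101111 has 18 ones => parity 0

0


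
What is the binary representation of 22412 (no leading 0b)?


22412 = 101011110001100 in binary

101011110001100


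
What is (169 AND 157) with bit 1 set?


Step 1: 169 & 157 = 137
Step 2: 137 | (1 << 1) = 137 | 2 = 139

139


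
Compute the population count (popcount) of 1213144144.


0b1001000010011110001110001010000 has 12 set bits

12


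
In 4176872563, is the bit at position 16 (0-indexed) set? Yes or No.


0b11111000111101100000010001110011, bit 16 = 0. No

No


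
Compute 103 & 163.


0b1100111 & 0b10100011 = 0b100011 = 35

35


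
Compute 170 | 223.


0b10101010 | 0b11011111 = 0b11111111 = 255

255


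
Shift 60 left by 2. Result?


0b111100 << 2 = 0b11110000 = 240

240


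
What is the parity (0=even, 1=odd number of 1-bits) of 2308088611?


0b10001001100100101010001100100011 has 13 ones => parity 1

1


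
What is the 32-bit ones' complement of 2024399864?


2024399864 ^ 4294967295 = 2270567431

2270567431


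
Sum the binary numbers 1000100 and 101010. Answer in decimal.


1000100 + 101010 = 1101110 = 110

110


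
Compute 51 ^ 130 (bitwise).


0b110011 ^ 0b10000010 = 0b10110001 = 177

177


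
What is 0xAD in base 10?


AD hex = 173 decimal

173


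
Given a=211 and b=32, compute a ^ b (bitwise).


211 ^ 32 = 243

243


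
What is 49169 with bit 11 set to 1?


49169 | (1 << 11) = 49169 | 2048 = 51217

51217


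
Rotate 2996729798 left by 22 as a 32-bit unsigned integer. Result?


Rotate 0b10110010100111100111011111000110 left by 22 (32-bit) = 0b11110001101011001010011110011101 = 4054624157

4054624157


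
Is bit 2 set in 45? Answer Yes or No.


0b101101, bit 2 = 1. Yes

Yes


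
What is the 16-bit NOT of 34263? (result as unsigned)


~0b1000010111010111 = 0b111101000101000 = 31272 (16-bit unsigned)

31272


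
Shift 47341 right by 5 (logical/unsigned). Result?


0b1011100011101101 >> 5 = 0b10111000111 = 1479

1479


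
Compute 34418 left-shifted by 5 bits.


0b1000011001110010 << 5 = 0b100001100111001000000 = 1101376

1101376


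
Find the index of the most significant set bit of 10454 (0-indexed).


0b10100011010110. Highest set bit at position 13

13


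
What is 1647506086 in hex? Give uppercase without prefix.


1647506086 = 6232F2A6 hex

6232F2A6


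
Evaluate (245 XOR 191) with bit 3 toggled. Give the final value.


Step 1: 245 ^ 191 = 74
Step 2: 74 ^ (1 << 3) = 74 ^ 8 = 66

66


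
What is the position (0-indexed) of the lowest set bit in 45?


0b101101. Lowest set bit at position 0

0


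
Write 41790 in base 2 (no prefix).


41790 = 1010001100111110 in binary

1010001100111110


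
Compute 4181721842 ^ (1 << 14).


4181721842 ^ (1 << 14) = 4181721842 ^ 16384 = 4181738226

4181738226


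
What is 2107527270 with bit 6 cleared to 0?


2107527270 & ~(1 << 6) = 2107527206

2107527206


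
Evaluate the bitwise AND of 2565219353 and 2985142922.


0b10011000111001100010010000011001 & 0b10110001111011011010101010001010 = 0b10010000111001000010000000001000 = 2430869512

2430869512


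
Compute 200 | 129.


0b11001000 | 0b10000001 = 0b11001001 = 201

201


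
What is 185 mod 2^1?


185 & 1 = 1

1


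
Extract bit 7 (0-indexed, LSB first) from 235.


0b11101011, position 7 = 1

1


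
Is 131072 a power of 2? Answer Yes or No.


0b100000000000000000. Only one bit set => Yes

Yes


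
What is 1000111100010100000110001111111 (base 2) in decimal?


1000111100010100000110001111111 in decimal = 1200229503

1200229503


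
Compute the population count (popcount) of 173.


0b10101101 has 5 set bits

5


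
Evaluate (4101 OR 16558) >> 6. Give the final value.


Step 1: 4101 | 16558 = 20655
Step 2: 20655 >> 6 = 322

322


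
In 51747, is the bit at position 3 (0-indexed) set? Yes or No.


0b1100101000100011, bit 3 = 0. No

No


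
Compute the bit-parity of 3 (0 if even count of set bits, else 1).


0b11 has 2 ones => parity 0

0


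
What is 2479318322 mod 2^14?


2479318322 & 16383 = 9522

9522


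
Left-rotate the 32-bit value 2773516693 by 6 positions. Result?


Rotate 0b10100101010100001000000110010101 left by 6 (32-bit) = 0b1010100001000000110010101101001 = 1411409257

1411409257


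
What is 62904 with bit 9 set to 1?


62904 | (1 << 9) = 62904 | 512 = 63416

63416


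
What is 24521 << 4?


0b101111111001001 << 4 = 0b1011111110010010000 = 392336

392336


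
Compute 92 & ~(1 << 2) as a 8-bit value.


92 & ~(1 << 2) = 88

88


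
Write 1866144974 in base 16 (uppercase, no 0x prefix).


1866144974 = 6F3B1CCE hex

6F3B1CCE


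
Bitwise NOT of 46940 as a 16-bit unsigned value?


~0b1011011101011100 = 0b100100010100011 = 18595 (16-bit unsigned)

18595


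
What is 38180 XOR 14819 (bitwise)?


0b1001010100100100 ^ 0b11100111100011 = 0b1010110011000111 = 44231

44231


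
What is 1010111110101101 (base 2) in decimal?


1010111110101101 in decimal = 44973

44973


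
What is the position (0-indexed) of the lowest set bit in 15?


0b1111. Lowest set bit at position 0

0


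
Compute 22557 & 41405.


0b101100000011101 & 0b1010000110111101 = 0b11101 = 29

29


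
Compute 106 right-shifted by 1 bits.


0b1101010 >> 1 = 0b110101 = 53

53


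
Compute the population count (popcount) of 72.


0b1001000 has 2 set bits

2


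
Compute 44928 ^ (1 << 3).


44928 ^ (1 << 3) = 44928 ^ 8 = 44936

44936


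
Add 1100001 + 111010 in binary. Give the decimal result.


1100001 + 111010 = 10011011 = 155

155


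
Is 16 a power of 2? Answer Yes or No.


0b10000. Only one bit set => Yes

Yes


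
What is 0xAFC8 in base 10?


AFC8 hex = 45000 decimal

45000


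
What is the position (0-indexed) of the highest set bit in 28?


0b11100. Highest set bit at position 4

4
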